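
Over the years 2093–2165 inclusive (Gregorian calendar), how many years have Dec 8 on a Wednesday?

Track Dec 8's weekday year by year (advancing +1, or +2 across a Feb 29):
  2093: Tue  2094: Wed (+1) ✓  2095: Thu (+1)  2096: Sat (+2)  2097: Sun (+1)
  2098: Mon (+1)  2099: Tue (+1)  2100: Wed (+1) ✓  2101: Thu (+1)  2102: Fri (+1)
  2103: Sat (+1)  2104: Mon (+2)  2105: Tue (+1)  2106: Wed (+1) ✓  … (45 more years) …
  2152: Fri (+2)  2153: Sat (+1)  2154: Sun (+1)  2155: Mon (+1)  2156: Wed (+2) ✓
  2157: Thu (+1)  2158: Fri (+1)  2159: Sat (+1)  2160: Mon (+2)  2161: Tue (+1)
  2162: Wed (+1) ✓  2163: Thu (+1)  2164: Sat (+2)  2165: Sun (+1)
Wednesday years: 2094, 2100, 2106, 2117, 2123, 2128, 2134, 2145, 2151, 2156, 2162 — 11 in total.

11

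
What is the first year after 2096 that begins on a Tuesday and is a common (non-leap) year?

Jan 1 advances by 2 weekdays after a leap year and by 1 after a common year.
2096: Jan 1 is Sunday (leap).
2097: Tuesday
2097 begins on a Tuesday and is a common year.

2097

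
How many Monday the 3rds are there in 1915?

Check the 3rd of each month of 1915: Jan 3: Sun, Feb 3: Wed, Mar 3: Wed, Apr 3: Sat, May 3: Mon, Jun 3: Thu, Jul 3: Sat, Aug 3: Tue, Sep 3: Fri, Oct 3: Sun, Nov 3: Wed, Dec 3: Fri.
Monday occurs in May — 1 month.

1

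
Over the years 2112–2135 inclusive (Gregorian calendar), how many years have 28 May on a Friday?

Track 28 May's weekday year by year (advancing +1, or +2 across a Feb 29):
  2112: Sat  2113: Sun (+1)  2114: Mon (+1)  2115: Tue (+1)  2116: Thu (+2)
  2117: Fri (+1) ✓  2118: Sat (+1)  2119: Sun (+1)  2120: Tue (+2)  2121: Wed (+1)
  2122: Thu (+1)  2123: Fri (+1) ✓  2124: Sun (+2)  2125: Mon (+1)  2126: Tue (+1)
  2127: Wed (+1)  2128: Fri (+2) ✓  2129: Sat (+1)  2130: Sun (+1)  2131: Mon (+1)
  2132: Wed (+2)  2133: Thu (+1)  2134: Fri (+1) ✓  2135: Sat (+1)
Friday years: 2117, 2123, 2128, 2134 — 4 in total.

4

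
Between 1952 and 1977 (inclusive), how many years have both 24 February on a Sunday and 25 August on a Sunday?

Check each year's weekday for 24 February and 25 August:
  1952: Sun/Mon  1953: Tue/Tue  1954: Wed/Wed  1955: Thu/Thu  1956: Fri/Sat  1957: Sun/Sun ✓  1958: Mon/Mon  1959: Tue/Tue  1960: Wed/Thu  1961: Fri/Fri  1962: Sat/Sat  1963: Sun/Sun ✓  1964: Mon/Tue  1965: Wed/Wed  1966: Thu/Thu  1967: Fri/Fri  1968: Sat/Sun  1969: Mon/Mon  1970: Tue/Tue  1971: Wed/Wed  1972: Thu/Fri  1973: Sat/Sat  1974: Sun/Sun ✓  1975: Mon/Mon  1976: Tue/Wed  1977: Thu/Thu
Both conditions hold in: 1957, 1963, 1974 — 3.

3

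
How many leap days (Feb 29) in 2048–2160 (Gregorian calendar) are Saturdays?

Leap years in 2048–2160: 28 of them.
Feb 29 weekday advances by 5 (mod 7) from one leap year to the next four years later (or differs when a century non-leap intervenes).
Leap-day weekdays: 2048:Sat✓ 2052:Thu 2056:Tue 2060:Sun 2064:Fri 2068:Wed 2072:Mon 2076:Sat✓ 2080:Thu 2084:Tue 2088:Sun 2092:Fri 2096:Wed 2104:Fri 2108:Wed 2112:Mon 2116:Sat✓ 2120:Thu 2124:Tue 2128:Sun 2132:Fri 2136:Wed 2140:Mon 2144:Sat✓ 2148:Thu 2152:Tue 2156:Sun 2160:Fri
Saturday: 2048, 2076, 2116, 2144 → 4.

4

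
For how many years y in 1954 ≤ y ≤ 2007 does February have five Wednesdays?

February has 28 days (29 in leap years); it has five Wednesdays when Wednesday falls among the first (month-length − 28) days — i.e. when February 1 is Wednesday in a leap year (never in a common year).
February 1 by year: 1954:Mon 1955:Tue 1956:Wed✓ 1957:Fri 1958:Sat 1959:Sun 1960:Mon 1961:Wed 1962:Thu 1963:Fri 1964:Sat 1965:Mon 1966:Tue 1967:Wed 1968:Thu …(24 more)… 1993:Mon 1994:Tue 1995:Wed 1996:Thu 1997:Sat 1998:Sun 1999:Mon 2000:Tue 2001:Thu 2002:Fri 2003:Sat 2004:Sun 2005:Tue 2006:Wed 2007:Thu
Years with five Wednesdays: 1956, 1984 → 2.

2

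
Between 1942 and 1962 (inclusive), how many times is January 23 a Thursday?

2

Track January 23's weekday year by year (advancing +1, or +2 across a Feb 29):
  1942: Fri  1943: Sat (+1)  1944: Sun (+1)  1945: Tue (+2)  1946: Wed (+1)
  1947: Thu (+1) ✓  1948: Fri (+1)  1949: Sun (+2)  1950: Mon (+1)  1951: Tue (+1)
  1952: Wed (+1)  1953: Fri (+2)  1954: Sat (+1)  1955: Sun (+1)  1956: Mon (+1)
  1957: Wed (+2)  1958: Thu (+1) ✓  1959: Fri (+1)  1960: Sat (+1)  1961: Mon (+2)
  1962: Tue (+1)
Thursday years: 1947, 1958 — 2 in total.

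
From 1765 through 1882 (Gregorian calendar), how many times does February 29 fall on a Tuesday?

4

Leap years in 1765–1882: 28 of them.
Feb 29 weekday advances by 5 (mod 7) from one leap year to the next four years later (or differs when a century non-leap intervenes).
Leap-day weekdays: 1768:Mon 1772:Sat 1776:Thu 1780:Tue✓ 1784:Sun 1788:Fri 1792:Wed 1796:Mon 1804:Wed 1808:Mon 1812:Sat 1816:Thu 1820:Tue✓ 1824:Sun 1828:Fri 1832:Wed 1836:Mon 1840:Sat 1844:Thu 1848:Tue✓ 1852:Sun 1856:Fri 1860:Wed 1864:Mon 1868:Sat 1872:Thu 1876:Tue✓ 1880:Sun
Tuesday: 1780, 1820, 1848, 1876 → 4.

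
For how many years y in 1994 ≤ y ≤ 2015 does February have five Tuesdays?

February has 28 days (29 in leap years); it has five Tuesdays when Tuesday falls among the first (month-length − 28) days — i.e. when February 1 is Tuesday in a leap year (never in a common year).
February 1 by year: 1994:Tue 1995:Wed 1996:Thu 1997:Sat 1998:Sun 1999:Mon 2000:Tue✓ 2001:Thu 2002:Fri 2003:Sat 2004:Sun 2005:Tue 2006:Wed 2007:Thu 2008:Fri 2009:Sun 2010:Mon 2011:Tue 2012:Wed 2013:Fri 2014:Sat 2015:Sun
Years with five Tuesdays: 2000 → 1.

1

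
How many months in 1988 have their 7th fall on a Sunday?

2

Check the 7th of each month of 1988: Jan 7: Thu, Feb 7: Sun, Mar 7: Mon, Apr 7: Thu, May 7: Sat, Jun 7: Tue, Jul 7: Thu, Aug 7: Sun, Sep 7: Wed, Oct 7: Fri, Nov 7: Mon, Dec 7: Wed.
Sunday occurs in February, August — 2 months.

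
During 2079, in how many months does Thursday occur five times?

A month of length L has five Thursdays iff its first Thursday is on day ≤ L−28 (so day 1–3 in a 31-day month, 1–2 in a 30-day month, day 1 in a leap February).
Checking each month of 2079: Jan starts Sun (31d); Feb starts Wed (28d); Mar starts Wed (31d) ✓; Apr starts Sat (30d); May starts Mon (31d); Jun starts Thu (30d) ✓; Jul starts Sat (31d); Aug starts Tue (31d) ✓; Sep starts Fri (30d); Oct starts Sun (31d); Nov starts Wed (30d) ✓; Dec starts Fri (31d).
Five-Thursday months: March, June, August, November → 4.

4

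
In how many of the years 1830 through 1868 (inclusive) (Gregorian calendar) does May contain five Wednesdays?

May has 31 days; it has five Wednesdays when Wednesday falls among the first (month-length − 28) days — i.e. when May 1 is one of Wednesday/Tuesday/Monday.
May 1 by year: 1830:Sat 1831:Sun 1832:Tue✓ 1833:Wed✓ 1834:Thu 1835:Fri 1836:Sun 1837:Mon✓ 1838:Tue✓ 1839:Wed✓ 1840:Fri 1841:Sat 1842:Sun 1843:Mon✓ 1844:Wed✓ …(9 more)… 1854:Mon✓ 1855:Tue✓ 1856:Thu 1857:Fri 1858:Sat 1859:Sun 1860:Tue✓ 1861:Wed✓ 1862:Thu 1863:Fri 1864:Sun 1865:Mon✓ 1866:Tue✓ 1867:Wed✓ 1868:Fri
Years with five Wednesdays: 1832, 1833, 1837, 1838, 1839, 1843, 1844, 1848, 1849, 1850, 1854, 1855, 1860, 1861, 1865, 1866, 1867 → 17.

17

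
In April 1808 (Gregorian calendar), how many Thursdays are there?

4

April 1808 has 30 days and begins on Friday.
The first Thursday is April 7.
Thursdays fall on 7, 14, 21, 28 — that's 4.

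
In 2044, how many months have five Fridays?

A month of length L has five Fridays iff its first Friday is on day ≤ L−28 (so day 1–3 in a 31-day month, 1–2 in a 30-day month, day 1 in a leap February).
Checking each month of 2044: Jan starts Fri (31d) ✓; Feb starts Mon (29d); Mar starts Tue (31d); Apr starts Fri (30d) ✓; May starts Sun (31d); Jun starts Wed (30d); Jul starts Fri (31d) ✓; Aug starts Mon (31d); Sep starts Thu (30d) ✓; Oct starts Sat (31d); Nov starts Tue (30d); Dec starts Thu (31d) ✓.
Five-Friday months: January, April, July, September, December → 5.

5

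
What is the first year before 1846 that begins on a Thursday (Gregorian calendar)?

1835

Jan 1 advances by 2 weekdays after a leap year and by 1 after a common year.
1846: Jan 1 is Thursday.
1845: Wednesday
1844: Monday (leap)
1843: Sunday
1842: Saturday
1841: Friday
1840: Wednesday (leap)
1839: Tuesday
1838: Monday
1837: Sunday
1836: Friday (leap)
1835: Thursday
1835 begins on a Thursday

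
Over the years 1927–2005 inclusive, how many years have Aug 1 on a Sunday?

Track Aug 1's weekday year by year (advancing +1, or +2 across a Feb 29):
  1927: Mon  1928: Wed (+2)  1929: Thu (+1)  1930: Fri (+1)  1931: Sat (+1)
  1932: Mon (+2)  1933: Tue (+1)  1934: Wed (+1)  1935: Thu (+1)  1936: Sat (+2)
  1937: Sun (+1) ✓  1938: Mon (+1)  1939: Tue (+1)  1940: Thu (+2)  … (51 more years) …
  1992: Sat (+2)  1993: Sun (+1) ✓  1994: Mon (+1)  1995: Tue (+1)  1996: Thu (+2)
  1997: Fri (+1)  1998: Sat (+1)  1999: Sun (+1) ✓  2000: Tue (+2)  2001: Wed (+1)
  2002: Thu (+1)  2003: Fri (+1)  2004: Sun (+2) ✓  2005: Mon (+1)
Sunday years: 1937, 1943, 1948, 1954, 1965, 1971, 1976, 1982, 1993, 1999, 2004 — 11 in total.

11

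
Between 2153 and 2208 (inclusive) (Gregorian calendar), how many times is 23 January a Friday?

9

Track 23 January's weekday year by year (advancing +1, or +2 across a Feb 29):
  2153: Tue  2154: Wed (+1)  2155: Thu (+1)  2156: Fri (+1) ✓  2157: Sun (+2)
  2158: Mon (+1)  2159: Tue (+1)  2160: Wed (+1)  2161: Fri (+2) ✓  2162: Sat (+1)
  2163: Sun (+1)  2164: Mon (+1)  2165: Wed (+2)  2166: Thu (+1)  … (28 more years) …
  2195: Fri (+1) ✓  2196: Sat (+1)  2197: Mon (+2)  2198: Tue (+1)  2199: Wed (+1)
  2200: Thu (+1)  2201: Fri (+1) ✓  2202: Sat (+1)  2203: Sun (+1)  2204: Mon (+1)
  2205: Wed (+2)  2206: Thu (+1)  2207: Fri (+1) ✓  2208: Sat (+1)
Friday years: 2156, 2161, 2167, 2178, 2184, 2189, 2195, 2201, 2207 — 9 in total.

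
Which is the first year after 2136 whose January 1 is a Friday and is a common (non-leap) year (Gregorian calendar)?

2145

Jan 1 advances by 2 weekdays after a leap year and by 1 after a common year.
2136: Jan 1 is Sunday (leap).
2137: Tuesday
2138: Wednesday
2139: Thursday
2140: Friday (leap)
2141: Sunday
2142: Monday
2143: Tuesday
2144: Wednesday (leap)
2145: Friday
2145 begins on a Friday and is a common year.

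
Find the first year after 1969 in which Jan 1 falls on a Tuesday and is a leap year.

Jan 1 advances by 2 weekdays after a leap year and by 1 after a common year.
1969: Jan 1 is Wednesday.
1970: Thursday
1971: Friday
1972: Saturday (leap)
1973: Monday
1974: Tuesday
1975: Wednesday
1976: Thursday (leap)
1977: Saturday
1978: Sunday
1979: Monday
1980: Tuesday (leap)
1980 begins on a Tuesday and is a leap year.

1980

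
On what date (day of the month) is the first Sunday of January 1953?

4

January 1, 1953 is a Thursday, so the first Sunday is the 4th.
The first Sunday is 4 + 0 = 4.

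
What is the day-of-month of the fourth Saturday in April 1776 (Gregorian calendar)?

27

April 1, 1776 is a Monday, so the first Saturday is the 6th.
The fourth Saturday is 6 + 21 = 27.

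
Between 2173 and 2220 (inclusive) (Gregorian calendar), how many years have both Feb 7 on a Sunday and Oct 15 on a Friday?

6

Check each year's weekday for Feb 7 and Oct 15:
  2173: Sun/Fri ✓  2174: Mon/Sat  2175: Tue/Sun  2176: Wed/Tue  2177: Fri/Wed  2178: Sat/Thu  2179: Sun/Fri ✓  2180: Mon/Sun  2181: Wed/Mon  2182: Thu/Tue  2183: Fri/Wed  2184: Sat/Fri  2185: Mon/Sat  2186: Tue/Sun  …(20 more)…  2207: Sat/Thu  2208: Sun/Sat  2209: Tue/Sun  2210: Wed/Mon  2211: Thu/Tue  2212: Fri/Thu  2213: Sun/Fri ✓  2214: Mon/Sat  2215: Tue/Sun  2216: Wed/Tue  2217: Fri/Wed  2218: Sat/Thu  2219: Sun/Fri ✓  2220: Mon/Sun
Both conditions hold in: 2173, 2179, 2190, 2202, 2213, 2219 — 6.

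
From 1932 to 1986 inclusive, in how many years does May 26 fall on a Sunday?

Track May 26's weekday year by year (advancing +1, or +2 across a Feb 29):
  1932: Thu  1933: Fri (+1)  1934: Sat (+1)  1935: Sun (+1) ✓  1936: Tue (+2)
  1937: Wed (+1)  1938: Thu (+1)  1939: Fri (+1)  1940: Sun (+2) ✓  1941: Mon (+1)
  1942: Tue (+1)  1943: Wed (+1)  1944: Fri (+2)  1945: Sat (+1)  … (27 more years) …
  1973: Sat (+1)  1974: Sun (+1) ✓  1975: Mon (+1)  1976: Wed (+2)  1977: Thu (+1)
  1978: Fri (+1)  1979: Sat (+1)  1980: Mon (+2)  1981: Tue (+1)  1982: Wed (+1)
  1983: Thu (+1)  1984: Sat (+2)  1985: Sun (+1) ✓  1986: Mon (+1)
Sunday years: 1935, 1940, 1946, 1957, 1963, 1968, 1974, 1985 — 8 in total.

8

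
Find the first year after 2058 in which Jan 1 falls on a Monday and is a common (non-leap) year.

Jan 1 advances by 2 weekdays after a leap year and by 1 after a common year.
2058: Jan 1 is Tuesday.
2059: Wednesday
2060: Thursday (leap)
2061: Saturday
2062: Sunday
2063: Monday
2063 begins on a Monday and is a common year.

2063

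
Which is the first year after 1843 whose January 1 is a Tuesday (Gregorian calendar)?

Jan 1 advances by 2 weekdays after a leap year and by 1 after a common year.
1843: Jan 1 is Sunday.
1844: Monday (leap)
1845: Wednesday
1846: Thursday
1847: Friday
1848: Saturday (leap)
1849: Monday
1850: Tuesday
1850 begins on a Tuesday

1850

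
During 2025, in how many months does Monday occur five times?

A month of length L has five Mondays iff its first Monday is on day ≤ L−28 (so day 1–3 in a 31-day month, 1–2 in a 30-day month, day 1 in a leap February).
Checking each month of 2025: Jan starts Wed (31d); Feb starts Sat (28d); Mar starts Sat (31d) ✓; Apr starts Tue (30d); May starts Thu (31d); Jun starts Sun (30d) ✓; Jul starts Tue (31d); Aug starts Fri (31d); Sep starts Mon (30d) ✓; Oct starts Wed (31d); Nov starts Sat (30d); Dec starts Mon (31d) ✓.
Five-Monday months: March, June, September, December → 4.

4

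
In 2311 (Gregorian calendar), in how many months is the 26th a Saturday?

Check the 26th of each month of 2311: Jan 26: Thu, Feb 26: Sun, Mar 26: Sun, Apr 26: Wed, May 26: Fri, Jun 26: Mon, Jul 26: Wed, Aug 26: Sat, Sep 26: Tue, Oct 26: Thu, Nov 26: Sun, Dec 26: Tue.
Saturday occurs in August — 1 month.

1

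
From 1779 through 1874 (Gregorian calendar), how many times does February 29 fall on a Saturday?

Leap years in 1779–1874: 23 of them.
Feb 29 weekday advances by 5 (mod 7) from one leap year to the next four years later (or differs when a century non-leap intervenes).
Leap-day weekdays: 1780:Tue 1784:Sun 1788:Fri 1792:Wed 1796:Mon 1804:Wed 1808:Mon 1812:Sat✓ 1816:Thu 1820:Tue 1824:Sun 1828:Fri 1832:Wed 1836:Mon 1840:Sat✓ 1844:Thu 1848:Tue 1852:Sun 1856:Fri 1860:Wed 1864:Mon 1868:Sat✓ 1872:Thu
Saturday: 1812, 1840, 1868 → 3.

3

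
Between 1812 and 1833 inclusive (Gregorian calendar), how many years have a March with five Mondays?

10

March has 31 days; it has five Mondays when Monday falls among the first (month-length − 28) days — i.e. when March 1 is one of Monday/Sunday/Saturday.
March 1 by year: 1812:Sun✓ 1813:Mon✓ 1814:Tue 1815:Wed 1816:Fri 1817:Sat✓ 1818:Sun✓ 1819:Mon✓ 1820:Wed 1821:Thu 1822:Fri 1823:Sat✓ 1824:Mon✓ 1825:Tue 1826:Wed 1827:Thu 1828:Sat✓ 1829:Sun✓ 1830:Mon✓ 1831:Tue 1832:Thu 1833:Fri
Years with five Mondays: 1812, 1813, 1817, 1818, 1819, 1823, 1824, 1828, 1829, 1830 → 10.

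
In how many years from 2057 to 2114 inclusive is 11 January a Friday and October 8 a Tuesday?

6

Check each year's weekday for 11 January and October 8:
  2057: Thu/Mon  2058: Fri/Tue ✓  2059: Sat/Wed  2060: Sun/Fri  2061: Tue/Sat  2062: Wed/Sun  2063: Thu/Mon  2064: Fri/Wed  2065: Sun/Thu  2066: Mon/Fri  2067: Tue/Sat  2068: Wed/Mon  2069: Fri/Tue ✓  2070: Sat/Wed  …(30 more)…  2101: Tue/Sat  2102: Wed/Sun  2103: Thu/Mon  2104: Fri/Wed  2105: Sun/Thu  2106: Mon/Fri  2107: Tue/Sat  2108: Wed/Mon  2109: Fri/Tue ✓  2110: Sat/Wed  2111: Sun/Thu  2112: Mon/Sat  2113: Wed/Sun  2114: Thu/Mon
Both conditions hold in: 2058, 2069, 2075, 2086, 2097, 2109 — 6.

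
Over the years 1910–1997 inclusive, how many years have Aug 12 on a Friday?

13

Track Aug 12's weekday year by year (advancing +1, or +2 across a Feb 29):
  1910: Fri ✓  1911: Sat (+1)  1912: Mon (+2)  1913: Tue (+1)  1914: Wed (+1)
  1915: Thu (+1)  1916: Sat (+2)  1917: Sun (+1)  1918: Mon (+1)  1919: Tue (+1)
  1920: Thu (+2)  1921: Fri (+1) ✓  1922: Sat (+1)  1923: Sun (+1)  … (60 more years) …
  1984: Sun (+2)  1985: Mon (+1)  1986: Tue (+1)  1987: Wed (+1)  1988: Fri (+2) ✓
  1989: Sat (+1)  1990: Sun (+1)  1991: Mon (+1)  1992: Wed (+2)  1993: Thu (+1)
  1994: Fri (+1) ✓  1995: Sat (+1)  1996: Mon (+2)  1997: Tue (+1)
Friday years: 1910, 1921, 1927, 1932, 1938, 1949, 1955, 1960, 1966, 1977, 1983, 1988, 1994 — 13 in total.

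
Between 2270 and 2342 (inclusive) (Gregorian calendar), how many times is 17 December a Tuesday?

Track 17 December's weekday year by year (advancing +1, or +2 across a Feb 29):
  2270: Sat  2271: Sun (+1)  2272: Tue (+2) ✓  2273: Wed (+1)  2274: Thu (+1)
  2275: Fri (+1)  2276: Sun (+2)  2277: Mon (+1)  2278: Tue (+1) ✓  2279: Wed (+1)
  2280: Fri (+2)  2281: Sat (+1)  2282: Sun (+1)  2283: Mon (+1)  … (45 more years) …
  2329: Tue (+1) ✓  2330: Wed (+1)  2331: Thu (+1)  2332: Sat (+2)  2333: Sun (+1)
  2334: Mon (+1)  2335: Tue (+1) ✓  2336: Thu (+2)  2337: Fri (+1)  2338: Sat (+1)
  2339: Sun (+1)  2340: Tue (+2) ✓  2341: Wed (+1)  2342: Thu (+1)
Tuesday years: 2272, 2278, 2289, 2295, 2301, 2307, 2312, 2318, 2329, 2335, 2340 — 11 in total.

11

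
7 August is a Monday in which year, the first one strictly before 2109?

From one year to the next, a fixed date's weekday advances by 1, or by 2 when a Feb 29 lies between the two dates.
2109: August 7 is Wednesday.
2108: Tuesday (−1)
2107: Sunday (−2)
2106: Saturday (−1)
2105: Friday (−1)
2104: Thursday (−1)
2103: Tuesday (−2)
2102: Monday (−1)
7 August falls on a Monday in 2102.

2102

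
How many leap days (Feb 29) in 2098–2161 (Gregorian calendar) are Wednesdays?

2

Leap years in 2098–2161: 15 of them.
Feb 29 weekday advances by 5 (mod 7) from one leap year to the next four years later (or differs when a century non-leap intervenes).
Leap-day weekdays: 2104:Fri 2108:Wed✓ 2112:Mon 2116:Sat 2120:Thu 2124:Tue 2128:Sun 2132:Fri 2136:Wed✓ 2140:Mon 2144:Sat 2148:Thu 2152:Tue 2156:Sun 2160:Fri
Wednesday: 2108, 2136 → 2.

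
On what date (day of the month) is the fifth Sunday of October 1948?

31

October 1, 1948 is a Friday, so the first Sunday is the 3rd.
The fifth Sunday is 3 + 28 = 31.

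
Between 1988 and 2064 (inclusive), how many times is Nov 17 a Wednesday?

11

Track Nov 17's weekday year by year (advancing +1, or +2 across a Feb 29):
  1988: Thu  1989: Fri (+1)  1990: Sat (+1)  1991: Sun (+1)  1992: Tue (+2)
  1993: Wed (+1) ✓  1994: Thu (+1)  1995: Fri (+1)  1996: Sun (+2)  1997: Mon (+1)
  1998: Tue (+1)  1999: Wed (+1) ✓  2000: Fri (+2)  2001: Sat (+1)  … (49 more years) …
  2051: Fri (+1)  2052: Sun (+2)  2053: Mon (+1)  2054: Tue (+1)  2055: Wed (+1) ✓
  2056: Fri (+2)  2057: Sat (+1)  2058: Sun (+1)  2059: Mon (+1)  2060: Wed (+2) ✓
  2061: Thu (+1)  2062: Fri (+1)  2063: Sat (+1)  2064: Mon (+2)
Wednesday years: 1993, 1999, 2004, 2010, 2021, 2027, 2032, 2038, 2049, 2055, 2060 — 11 in total.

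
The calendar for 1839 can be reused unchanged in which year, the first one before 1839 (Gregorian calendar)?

1833

Two years share a calendar iff Jan 1 falls on the same weekday and both are leap or both are common. 1839: Jan 1 is Tuesday, common year.
1838: Jan 1 Monday, common
1837: Jan 1 Sunday, common
1836: Jan 1 Friday, leap
1835: Jan 1 Thursday, common
1834: Jan 1 Wednesday, common
1833: Jan 1 Tuesday, common
1833 matches on both conditions.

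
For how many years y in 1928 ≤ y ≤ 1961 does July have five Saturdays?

14

July has 31 days; it has five Saturdays when Saturday falls among the first (month-length − 28) days — i.e. when July 1 is one of Saturday/Friday/Thursday.
July 1 by year: 1928:Sun 1929:Mon 1930:Tue 1931:Wed 1932:Fri✓ 1933:Sat✓ 1934:Sun 1935:Mon 1936:Wed 1937:Thu✓ 1938:Fri✓ 1939:Sat✓ 1940:Mon 1941:Tue 1942:Wed …(4 more)… 1947:Tue 1948:Thu✓ 1949:Fri✓ 1950:Sat✓ 1951:Sun 1952:Tue 1953:Wed 1954:Thu✓ 1955:Fri✓ 1956:Sun 1957:Mon 1958:Tue 1959:Wed 1960:Fri✓ 1961:Sat✓
Years with five Saturdays: 1932, 1933, 1937, 1938, 1939, 1943, 1944, 1948, 1949, 1950, 1954, 1955, 1960, 1961 → 14.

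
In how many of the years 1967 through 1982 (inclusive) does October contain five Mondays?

October has 31 days; it has five Mondays when Monday falls among the first (month-length − 28) days — i.e. when October 1 is one of Monday/Sunday/Saturday.
October 1 by year: 1967:Sun✓ 1968:Tue 1969:Wed 1970:Thu 1971:Fri 1972:Sun✓ 1973:Mon✓ 1974:Tue 1975:Wed 1976:Fri 1977:Sat✓ 1978:Sun✓ 1979:Mon✓ 1980:Wed 1981:Thu 1982:Fri
Years with five Mondays: 1967, 1972, 1973, 1977, 1978, 1979 → 6.

6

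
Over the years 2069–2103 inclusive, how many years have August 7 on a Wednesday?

Track August 7's weekday year by year (advancing +1, or +2 across a Feb 29):
  2069: Wed ✓  2070: Thu (+1)  2071: Fri (+1)  2072: Sun (+2)  2073: Mon (+1)
  2074: Tue (+1)  2075: Wed (+1) ✓  2076: Fri (+2)  2077: Sat (+1)  2078: Sun (+1)
  2079: Mon (+1)  2080: Wed (+2) ✓  2081: Thu (+1)  2082: Fri (+1)  … (7 more years) …
  2090: Mon (+1)  2091: Tue (+1)  2092: Thu (+2)  2093: Fri (+1)  2094: Sat (+1)
  2095: Sun (+1)  2096: Tue (+2)  2097: Wed (+1) ✓  2098: Thu (+1)  2099: Fri (+1)
  2100: Sat (+1)  2101: Sun (+1)  2102: Mon (+1)  2103: Tue (+1)
Wednesday years: 2069, 2075, 2080, 2086, 2097 — 5 in total.

5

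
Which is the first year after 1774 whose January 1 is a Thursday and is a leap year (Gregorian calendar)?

1784

Jan 1 advances by 2 weekdays after a leap year and by 1 after a common year.
1774: Jan 1 is Saturday.
1775: Sunday
1776: Monday (leap)
1777: Wednesday
1778: Thursday
1779: Friday
1780: Saturday (leap)
1781: Monday
1782: Tuesday
1783: Wednesday
1784: Thursday (leap)
1784 begins on a Thursday and is a leap year.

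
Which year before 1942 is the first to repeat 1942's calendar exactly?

1931

Two years share a calendar iff Jan 1 falls on the same weekday and both are leap or both are common. 1942: Jan 1 is Thursday, common year.
1941: Jan 1 Wednesday, common
1940: Jan 1 Monday, leap
1939: Jan 1 Sunday, common
1938: Jan 1 Saturday, common
1937: Jan 1 Friday, common
1936: Jan 1 Wednesday, leap
1935: Jan 1 Tuesday, common
1934: Jan 1 Monday, common
1933: Jan 1 Sunday, common
1932: Jan 1 Friday, leap
1931: Jan 1 Thursday, common
1931 matches on both conditions.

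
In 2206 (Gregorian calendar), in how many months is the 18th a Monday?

Check the 18th of each month of 2206: Jan 18: Sat, Feb 18: Tue, Mar 18: Tue, Apr 18: Fri, May 18: Sun, Jun 18: Wed, Jul 18: Fri, Aug 18: Mon, Sep 18: Thu, Oct 18: Sat, Nov 18: Tue, Dec 18: Thu.
Monday occurs in August — 1 month.

1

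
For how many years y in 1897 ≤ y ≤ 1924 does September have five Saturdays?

September has 30 days; it has five Saturdays when Saturday falls among the first (month-length − 28) days — i.e. when September 1 is one of Saturday/Friday.
September 1 by year: 1897:Wed 1898:Thu 1899:Fri✓ 1900:Sat✓ 1901:Sun 1902:Mon 1903:Tue 1904:Thu 1905:Fri✓ 1906:Sat✓ 1907:Sun 1908:Tue 1909:Wed 1910:Thu 1911:Fri✓ 1912:Sun 1913:Mon 1914:Tue 1915:Wed 1916:Fri✓ 1917:Sat✓ 1918:Sun 1919:Mon 1920:Wed 1921:Thu 1922:Fri✓ 1923:Sat✓ 1924:Mon
Years with five Saturdays: 1899, 1900, 1905, 1906, 1911, 1916, 1917, 1922, 1923 → 9.

9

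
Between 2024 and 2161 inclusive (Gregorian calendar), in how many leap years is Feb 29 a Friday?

Leap years in 2024–2161: 34 of them.
Feb 29 weekday advances by 5 (mod 7) from one leap year to the next four years later (or differs when a century non-leap intervenes).
Leap-day weekdays: 2024:Thu 2028:Tue 2032:Sun 2036:Fri✓ 2040:Wed 2044:Mon 2048:Sat 2052:Thu 2056:Tue 2060:Sun 2064:Fri✓ 2068:Wed 2072:Mon …(8 more)… 2112:Mon 2116:Sat 2120:Thu 2124:Tue 2128:Sun 2132:Fri✓ 2136:Wed 2140:Mon 2144:Sat 2148:Thu 2152:Tue 2156:Sun 2160:Fri✓
Friday: 2036, 2064, 2092, 2104, 2132, 2160 → 6.

6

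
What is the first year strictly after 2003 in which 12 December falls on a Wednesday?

From one year to the next, a fixed date's weekday advances by 1, or by 2 when a Feb 29 lies between the two dates.
2003: December 12 is Friday.
2004: Sunday (+2)
2005: Monday (+1)
2006: Tuesday (+1)
2007: Wednesday (+1)
12 December falls on a Wednesday in 2007.

2007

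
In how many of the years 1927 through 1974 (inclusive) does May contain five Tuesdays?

May has 31 days; it has five Tuesdays when Tuesday falls among the first (month-length − 28) days — i.e. when May 1 is one of Tuesday/Monday/Sunday.
May 1 by year: 1927:Sun✓ 1928:Tue✓ 1929:Wed 1930:Thu 1931:Fri 1932:Sun✓ 1933:Mon✓ 1934:Tue✓ 1935:Wed 1936:Fri 1937:Sat 1938:Sun✓ 1939:Mon✓ 1940:Wed 1941:Thu …(18 more)… 1960:Sun✓ 1961:Mon✓ 1962:Tue✓ 1963:Wed 1964:Fri 1965:Sat 1966:Sun✓ 1967:Mon✓ 1968:Wed 1969:Thu 1970:Fri 1971:Sat 1972:Mon✓ 1973:Tue✓ 1974:Wed
Years with five Tuesdays: 1927, 1928, 1932, 1933, 1934, 1938, 1939, 1944, 1945, 1949, 1950, 1951, 1955, 1956, 1960, 1961, 1962, 1966, 1967, 1972, 1973 → 21.

21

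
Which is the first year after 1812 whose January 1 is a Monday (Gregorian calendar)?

1816

Jan 1 advances by 2 weekdays after a leap year and by 1 after a common year.
1812: Jan 1 is Wednesday (leap).
1813: Friday
1814: Saturday
1815: Sunday
1816: Monday (leap)
1816 begins on a Monday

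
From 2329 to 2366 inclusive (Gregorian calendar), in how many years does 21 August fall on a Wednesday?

Track 21 August's weekday year by year (advancing +1, or +2 across a Feb 29):
  2329: Wed ✓  2330: Thu (+1)  2331: Fri (+1)  2332: Sun (+2)  2333: Mon (+1)
  2334: Tue (+1)  2335: Wed (+1) ✓  2336: Fri (+2)  2337: Sat (+1)  2338: Sun (+1)
  2339: Mon (+1)  2340: Wed (+2) ✓  2341: Thu (+1)  2342: Fri (+1)  … (10 more years) …
  2353: Fri (+1)  2354: Sat (+1)  2355: Sun (+1)  2356: Tue (+2)  2357: Wed (+1) ✓
  2358: Thu (+1)  2359: Fri (+1)  2360: Sun (+2)  2361: Mon (+1)  2362: Tue (+1)
  2363: Wed (+1) ✓  2364: Fri (+2)  2365: Sat (+1)  2366: Sun (+1)
Wednesday years: 2329, 2335, 2340, 2346, 2357, 2363 — 6 in total.

6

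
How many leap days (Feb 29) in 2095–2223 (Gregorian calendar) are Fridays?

4

Leap years in 2095–2223: 30 of them.
Feb 29 weekday advances by 5 (mod 7) from one leap year to the next four years later (or differs when a century non-leap intervenes).
Leap-day weekdays: 2096:Wed 2104:Fri✓ 2108:Wed 2112:Mon 2116:Sat 2120:Thu 2124:Tue 2128:Sun 2132:Fri✓ 2136:Wed 2140:Mon 2144:Sat 2148:Thu …(4 more)… 2168:Mon 2172:Sat 2176:Thu 2180:Tue 2184:Sun 2188:Fri✓ 2192:Wed 2196:Mon 2204:Wed 2208:Mon 2212:Sat 2216:Thu 2220:Tue
Friday: 2104, 2132, 2160, 2188 → 4.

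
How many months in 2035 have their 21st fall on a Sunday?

2

Check the 21st of each month of 2035: Jan 21: Sun, Feb 21: Wed, Mar 21: Wed, Apr 21: Sat, May 21: Mon, Jun 21: Thu, Jul 21: Sat, Aug 21: Tue, Sep 21: Fri, Oct 21: Sun, Nov 21: Wed, Dec 21: Fri.
Sunday occurs in January, October — 2 months.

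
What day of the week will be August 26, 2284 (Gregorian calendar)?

Tuesday

January 1, 2284 is a Tuesday.
August 26 is day 239 of the year, i.e. 238 days after Jan 1.
238 mod 7 = 0, so advance 0 weekdays from Tuesday: Tuesday.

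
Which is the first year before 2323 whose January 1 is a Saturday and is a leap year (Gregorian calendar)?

2316

Jan 1 advances by 2 weekdays after a leap year and by 1 after a common year.
2323: Jan 1 is Monday.
2322: Sunday
2321: Saturday
2320: Thursday (leap)
2319: Wednesday
2318: Tuesday
2317: Monday
2316: Saturday (leap)
2316 begins on a Saturday and is a leap year.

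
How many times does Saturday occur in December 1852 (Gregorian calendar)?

December 1852 has 31 days and begins on Wednesday.
The first Saturday is December 4.
Saturdays fall on 4, 11, 18, 25 — that's 4.

4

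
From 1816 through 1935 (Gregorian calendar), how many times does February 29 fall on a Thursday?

4

Leap years in 1816–1935: 29 of them.
Feb 29 weekday advances by 5 (mod 7) from one leap year to the next four years later (or differs when a century non-leap intervenes).
Leap-day weekdays: 1816:Thu✓ 1820:Tue 1824:Sun 1828:Fri 1832:Wed 1836:Mon 1840:Sat 1844:Thu✓ 1848:Tue 1852:Sun 1856:Fri 1860:Wed 1864:Mon …(3 more)… 1880:Sun 1884:Fri 1888:Wed 1892:Mon 1896:Sat 1904:Mon 1908:Sat 1912:Thu✓ 1916:Tue 1920:Sun 1924:Fri 1928:Wed 1932:Mon
Thursday: 1816, 1844, 1872, 1912 → 4.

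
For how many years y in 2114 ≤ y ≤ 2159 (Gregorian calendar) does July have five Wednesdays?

July has 31 days; it has five Wednesdays when Wednesday falls among the first (month-length − 28) days — i.e. when July 1 is one of Wednesday/Tuesday/Monday.
July 1 by year: 2114:Sun 2115:Mon✓ 2116:Wed✓ 2117:Thu 2118:Fri 2119:Sat 2120:Mon✓ 2121:Tue✓ 2122:Wed✓ 2123:Thu 2124:Sat 2125:Sun 2126:Mon✓ 2127:Tue✓ 2128:Thu …(16 more)… 2145:Thu 2146:Fri 2147:Sat 2148:Mon✓ 2149:Tue✓ 2150:Wed✓ 2151:Thu 2152:Sat 2153:Sun 2154:Mon✓ 2155:Tue✓ 2156:Thu 2157:Fri 2158:Sat 2159:Sun
Years with five Wednesdays: 2115, 2116, 2120, 2121, 2122, 2126, 2127, 2132, 2133, 2137, 2138, 2139, 2143, 2144, 2148, 2149, 2150, 2154, 2155 → 19.

19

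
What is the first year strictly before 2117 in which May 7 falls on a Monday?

From one year to the next, a fixed date's weekday advances by 1, or by 2 when a Feb 29 lies between the two dates.
2117: May 7 is Friday.
2116: Thursday (−1)
2115: Tuesday (−2)
2114: Monday (−1)
May 7 falls on a Monday in 2114.

2114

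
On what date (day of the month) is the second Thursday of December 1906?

December 1, 1906 is a Saturday, so the first Thursday is the 6th.
The second Thursday is 6 + 7 = 13.

13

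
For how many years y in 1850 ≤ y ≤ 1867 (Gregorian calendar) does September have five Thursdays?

5

September has 30 days; it has five Thursdays when Thursday falls among the first (month-length − 28) days — i.e. when September 1 is one of Thursday/Wednesday.
September 1 by year: 1850:Sun 1851:Mon 1852:Wed✓ 1853:Thu✓ 1854:Fri 1855:Sat 1856:Mon 1857:Tue 1858:Wed✓ 1859:Thu✓ 1860:Sat 1861:Sun 1862:Mon 1863:Tue 1864:Thu✓ 1865:Fri 1866:Sat 1867:Sun
Years with five Thursdays: 1852, 1853, 1858, 1859, 1864 → 5.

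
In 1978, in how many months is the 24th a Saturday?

Check the 24th of each month of 1978: Jan 24: Tue, Feb 24: Fri, Mar 24: Fri, Apr 24: Mon, May 24: Wed, Jun 24: Sat, Jul 24: Mon, Aug 24: Thu, Sep 24: Sun, Oct 24: Tue, Nov 24: Fri, Dec 24: Sun.
Saturday occurs in June — 1 month.

1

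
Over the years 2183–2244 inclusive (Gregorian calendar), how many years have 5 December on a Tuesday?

8

Track 5 December's weekday year by year (advancing +1, or +2 across a Feb 29):
  2183: Fri  2184: Sun (+2)  2185: Mon (+1)  2186: Tue (+1) ✓  2187: Wed (+1)
  2188: Fri (+2)  2189: Sat (+1)  2190: Sun (+1)  2191: Mon (+1)  2192: Wed (+2)
  2193: Thu (+1)  2194: Fri (+1)  2195: Sat (+1)  2196: Mon (+2)  … (34 more years) …
  2231: Mon (+1)  2232: Wed (+2)  2233: Thu (+1)  2234: Fri (+1)  2235: Sat (+1)
  2236: Mon (+2)  2237: Tue (+1) ✓  2238: Wed (+1)  2239: Thu (+1)  2240: Sat (+2)
  2241: Sun (+1)  2242: Mon (+1)  2243: Tue (+1) ✓  2244: Thu (+2)
Tuesday years: 2186, 2197, 2209, 2215, 2220, 2226, 2237, 2243 — 8 in total.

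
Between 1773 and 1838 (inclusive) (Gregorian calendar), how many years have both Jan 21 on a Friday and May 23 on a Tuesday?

2

Check each year's weekday for Jan 21 and May 23:
  1773: Thu/Sun  1774: Fri/Mon  1775: Sat/Tue  1776: Sun/Thu  1777: Tue/Fri  1778: Wed/Sat  1779: Thu/Sun  1780: Fri/Tue ✓  1781: Sun/Wed  1782: Mon/Thu  1783: Tue/Fri  1784: Wed/Sun  1785: Fri/Mon  1786: Sat/Tue  …(38 more)…  1825: Fri/Mon  1826: Sat/Tue  1827: Sun/Wed  1828: Mon/Fri  1829: Wed/Sat  1830: Thu/Sun  1831: Fri/Mon  1832: Sat/Wed  1833: Mon/Thu  1834: Tue/Fri  1835: Wed/Sat  1836: Thu/Mon  1837: Sat/Tue  1838: Sun/Wed
Both conditions hold in: 1780, 1820 — 2.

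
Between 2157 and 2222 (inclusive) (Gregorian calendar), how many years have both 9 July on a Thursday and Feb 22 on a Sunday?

8

Check each year's weekday for 9 July and Feb 22:
  2157: Sat/Tue  2158: Sun/Wed  2159: Mon/Thu  2160: Wed/Fri  2161: Thu/Sun ✓  2162: Fri/Mon  2163: Sat/Tue  2164: Mon/Wed  2165: Tue/Fri  2166: Wed/Sat  2167: Thu/Sun ✓  2168: Sat/Mon  2169: Sun/Wed  2170: Mon/Thu  …(38 more)…  2209: Sun/Wed  2210: Mon/Thu  2211: Tue/Fri  2212: Thu/Sat  2213: Fri/Mon  2214: Sat/Tue  2215: Sun/Wed  2216: Tue/Thu  2217: Wed/Sat  2218: Thu/Sun ✓  2219: Fri/Mon  2220: Sun/Tue  2221: Mon/Thu  2222: Tue/Fri
Both conditions hold in: 2161, 2167, 2178, 2189, 2195, 2201, 2207, 2218 — 8.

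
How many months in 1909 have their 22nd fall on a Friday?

Check the 22nd of each month of 1909: Jan 22: Fri, Feb 22: Mon, Mar 22: Mon, Apr 22: Thu, May 22: Sat, Jun 22: Tue, Jul 22: Thu, Aug 22: Sun, Sep 22: Wed, Oct 22: Fri, Nov 22: Mon, Dec 22: Wed.
Friday occurs in January, October — 2 months.

2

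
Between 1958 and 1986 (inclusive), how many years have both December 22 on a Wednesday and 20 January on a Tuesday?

Check each year's weekday for December 22 and 20 January:
  1958: Mon/Mon  1959: Tue/Tue  1960: Thu/Wed  1961: Fri/Fri  1962: Sat/Sat  1963: Sun/Sun  1964: Tue/Mon  1965: Wed/Wed  1966: Thu/Thu  1967: Fri/Fri  1968: Sun/Sat  1969: Mon/Mon  1970: Tue/Tue  1971: Wed/Wed  1972: Fri/Thu  1973: Sat/Sat  1974: Sun/Sun  1975: Mon/Mon  1976: Wed/Tue ✓  1977: Thu/Thu  1978: Fri/Fri  1979: Sat/Sat  1980: Mon/Sun  1981: Tue/Tue  1982: Wed/Wed  1983: Thu/Thu  1984: Sat/Fri  1985: Sun/Sun  1986: Mon/Mon
Both conditions hold in: 1976 — 1.

1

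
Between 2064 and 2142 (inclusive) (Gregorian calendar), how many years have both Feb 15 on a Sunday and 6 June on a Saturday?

Check each year's weekday for Feb 15 and 6 June:
  2064: Fri/Fri  2065: Sun/Sat ✓  2066: Mon/Sun  2067: Tue/Mon  2068: Wed/Wed  2069: Fri/Thu  2070: Sat/Fri  2071: Sun/Sat ✓  2072: Mon/Mon  2073: Wed/Tue  2074: Thu/Wed  2075: Fri/Thu  2076: Sat/Sat  2077: Mon/Sun  …(51 more)…  2129: Tue/Mon  2130: Wed/Tue  2131: Thu/Wed  2132: Fri/Fri  2133: Sun/Sat ✓  2134: Mon/Sun  2135: Tue/Mon  2136: Wed/Wed  2137: Fri/Thu  2138: Sat/Fri  2139: Sun/Sat ✓  2140: Mon/Mon  2141: Wed/Tue  2142: Thu/Wed
Both conditions hold in: 2065, 2071, 2082, 2093, 2099, 2105, 2111, 2122, 2133, 2139 — 10.

10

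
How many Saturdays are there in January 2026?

January 2026 has 31 days and begins on Thursday.
The first Saturday is January 3.
Saturdays fall on 3, 10, 17, 24, 31 — that's 5.

5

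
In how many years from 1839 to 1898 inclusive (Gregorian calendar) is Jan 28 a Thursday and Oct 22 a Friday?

7

Check each year's weekday for Jan 28 and Oct 22:
  1839: Mon/Tue  1840: Tue/Thu  1841: Thu/Fri ✓  1842: Fri/Sat  1843: Sat/Sun  1844: Sun/Tue  1845: Tue/Wed  1846: Wed/Thu  1847: Thu/Fri ✓  1848: Fri/Sun  1849: Sun/Mon  1850: Mon/Tue  1851: Tue/Wed  1852: Wed/Fri  …(32 more)…  1885: Wed/Thu  1886: Thu/Fri ✓  1887: Fri/Sat  1888: Sat/Mon  1889: Mon/Tue  1890: Tue/Wed  1891: Wed/Thu  1892: Thu/Sat  1893: Sat/Sun  1894: Sun/Mon  1895: Mon/Tue  1896: Tue/Thu  1897: Thu/Fri ✓  1898: Fri/Sat
Both conditions hold in: 1841, 1847, 1858, 1869, 1875, 1886, 1897 — 7.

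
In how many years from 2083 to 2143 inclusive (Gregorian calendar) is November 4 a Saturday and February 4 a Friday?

2

Check each year's weekday for November 4 and February 4:
  2083: Thu/Thu  2084: Sat/Fri ✓  2085: Sun/Sun  2086: Mon/Mon  2087: Tue/Tue  2088: Thu/Wed  2089: Fri/Fri  2090: Sat/Sat  2091: Sun/Sun  2092: Tue/Mon  2093: Wed/Wed  2094: Thu/Thu  2095: Fri/Fri  2096: Sun/Sat  …(33 more)…  2130: Sat/Sat  2131: Sun/Sun  2132: Tue/Mon  2133: Wed/Wed  2134: Thu/Thu  2135: Fri/Fri  2136: Sun/Sat  2137: Mon/Mon  2138: Tue/Tue  2139: Wed/Wed  2140: Fri/Thu  2141: Sat/Sat  2142: Sun/Sun  2143: Mon/Mon
Both conditions hold in: 2084, 2124 — 2.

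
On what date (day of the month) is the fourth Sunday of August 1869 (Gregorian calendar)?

August 1, 1869 is a Sunday, so the first Sunday is the 1st.
The fourth Sunday is 1 + 21 = 22.

22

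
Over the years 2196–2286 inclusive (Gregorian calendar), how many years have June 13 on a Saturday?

Track June 13's weekday year by year (advancing +1, or +2 across a Feb 29):
  2196: Mon  2197: Tue (+1)  2198: Wed (+1)  2199: Thu (+1)  2200: Fri (+1)
  2201: Sat (+1) ✓  2202: Sun (+1)  2203: Mon (+1)  2204: Wed (+2)  2205: Thu (+1)
  2206: Fri (+1)  2207: Sat (+1) ✓  2208: Mon (+2)  2209: Tue (+1)  … (63 more years) …
  2273: Fri (+1)  2274: Sat (+1) ✓  2275: Sun (+1)  2276: Tue (+2)  2277: Wed (+1)
  2278: Thu (+1)  2279: Fri (+1)  2280: Sun (+2)  2281: Mon (+1)  2282: Tue (+1)
  2283: Wed (+1)  2284: Fri (+2)  2285: Sat (+1) ✓  2286: Sun (+1)
Saturday years: 2201, 2207, 2212, 2218, 2229, 2235, 2240, 2246, 2257, 2263, 2268, 2274, 2285 — 13 in total.

13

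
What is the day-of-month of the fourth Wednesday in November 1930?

November 1, 1930 is a Saturday, so the first Wednesday is the 5th.
The fourth Wednesday is 5 + 21 = 26.

26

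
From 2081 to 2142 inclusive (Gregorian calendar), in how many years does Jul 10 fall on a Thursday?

Track Jul 10's weekday year by year (advancing +1, or +2 across a Feb 29):
  2081: Thu ✓  2082: Fri (+1)  2083: Sat (+1)  2084: Mon (+2)  2085: Tue (+1)
  2086: Wed (+1)  2087: Thu (+1) ✓  2088: Sat (+2)  2089: Sun (+1)  2090: Mon (+1)
  2091: Tue (+1)  2092: Thu (+2) ✓  2093: Fri (+1)  2094: Sat (+1)  … (34 more years) …
  2129: Sun (+1)  2130: Mon (+1)  2131: Tue (+1)  2132: Thu (+2) ✓  2133: Fri (+1)
  2134: Sat (+1)  2135: Sun (+1)  2136: Tue (+2)  2137: Wed (+1)  2138: Thu (+1) ✓
  2139: Fri (+1)  2140: Sun (+2)  2141: Mon (+1)  2142: Tue (+1)
Thursday years: 2081, 2087, 2092, 2098, 2104, 2110, 2121, 2127, 2132, 2138 — 10 in total.

10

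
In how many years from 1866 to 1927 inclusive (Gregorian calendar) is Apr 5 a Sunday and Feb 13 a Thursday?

Check each year's weekday for Apr 5 and Feb 13:
  1866: Thu/Tue  1867: Fri/Wed  1868: Sun/Thu ✓  1869: Mon/Sat  1870: Tue/Sun  1871: Wed/Mon  1872: Fri/Tue  1873: Sat/Thu  1874: Sun/Fri  1875: Mon/Sat  1876: Wed/Sun  1877: Thu/Tue  1878: Fri/Wed  1879: Sat/Thu  …(34 more)…  1914: Sun/Fri  1915: Mon/Sat  1916: Wed/Sun  1917: Thu/Tue  1918: Fri/Wed  1919: Sat/Thu  1920: Mon/Fri  1921: Tue/Sun  1922: Wed/Mon  1923: Thu/Tue  1924: Sat/Wed  1925: Sun/Fri  1926: Mon/Sat  1927: Tue/Sun
Both conditions hold in: 1868, 1896, 1908 — 3.

3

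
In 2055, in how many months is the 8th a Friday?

2

Check the 8th of each month of 2055: Jan 8: Fri, Feb 8: Mon, Mar 8: Mon, Apr 8: Thu, May 8: Sat, Jun 8: Tue, Jul 8: Thu, Aug 8: Sun, Sep 8: Wed, Oct 8: Fri, Nov 8: Mon, Dec 8: Wed.
Friday occurs in January, October — 2 months.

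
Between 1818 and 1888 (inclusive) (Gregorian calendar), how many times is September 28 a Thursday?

10

Track September 28's weekday year by year (advancing +1, or +2 across a Feb 29):
  1818: Mon  1819: Tue (+1)  1820: Thu (+2) ✓  1821: Fri (+1)  1822: Sat (+1)
  1823: Sun (+1)  1824: Tue (+2)  1825: Wed (+1)  1826: Thu (+1) ✓  1827: Fri (+1)
  1828: Sun (+2)  1829: Mon (+1)  1830: Tue (+1)  1831: Wed (+1)  … (43 more years) …
  1875: Tue (+1)  1876: Thu (+2) ✓  1877: Fri (+1)  1878: Sat (+1)  1879: Sun (+1)
  1880: Tue (+2)  1881: Wed (+1)  1882: Thu (+1) ✓  1883: Fri (+1)  1884: Sun (+2)
  1885: Mon (+1)  1886: Tue (+1)  1887: Wed (+1)  1888: Fri (+2)
Thursday years: 1820, 1826, 1837, 1843, 1848, 1854, 1865, 1871, 1876, 1882 — 10 in total.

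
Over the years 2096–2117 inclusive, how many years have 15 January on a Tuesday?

4

Track 15 January's weekday year by year (advancing +1, or +2 across a Feb 29):
  2096: Sun  2097: Tue (+2) ✓  2098: Wed (+1)  2099: Thu (+1)  2100: Fri (+1)
  2101: Sat (+1)  2102: Sun (+1)  2103: Mon (+1)  2104: Tue (+1) ✓  2105: Thu (+2)
  2106: Fri (+1)  2107: Sat (+1)  2108: Sun (+1)  2109: Tue (+2) ✓  2110: Wed (+1)
  2111: Thu (+1)  2112: Fri (+1)  2113: Sun (+2)  2114: Mon (+1)  2115: Tue (+1) ✓
  2116: Wed (+1)  2117: Fri (+2)
Tuesday years: 2097, 2104, 2109, 2115 — 4 in total.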